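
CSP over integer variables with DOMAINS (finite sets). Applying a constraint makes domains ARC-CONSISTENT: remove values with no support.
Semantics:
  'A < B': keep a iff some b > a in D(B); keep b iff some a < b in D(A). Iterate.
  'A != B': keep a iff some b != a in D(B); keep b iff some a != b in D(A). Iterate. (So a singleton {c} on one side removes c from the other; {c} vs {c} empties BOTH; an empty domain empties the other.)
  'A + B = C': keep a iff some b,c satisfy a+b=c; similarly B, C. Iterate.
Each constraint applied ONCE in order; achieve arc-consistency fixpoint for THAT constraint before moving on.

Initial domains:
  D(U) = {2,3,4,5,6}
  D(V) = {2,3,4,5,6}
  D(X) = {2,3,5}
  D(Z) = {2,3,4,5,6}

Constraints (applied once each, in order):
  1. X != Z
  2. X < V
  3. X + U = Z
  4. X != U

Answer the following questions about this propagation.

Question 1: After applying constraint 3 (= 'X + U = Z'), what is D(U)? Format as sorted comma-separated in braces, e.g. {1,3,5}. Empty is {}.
Answer: {2,3,4}

Derivation:
Constraint 1 (X != Z) on D(X)={2,3,5} D(Z)={2,3,4,5,6}: no change
Constraint 2 (X < V) on D(X)={2,3,5} D(V)={2,3,4,5,6}: V {2,3,4,5,6}->{3,4,5,6}
Constraint 3 (X + U = Z) on D(X)={2,3,5} D(U)={2,3,4,5,6} D(Z)={2,3,4,5,6}: X {2,3,5}->{2,3}; U {2,3,4,5,6}->{2,3,4}; Z {2,3,4,5,6}->{4,5,6}
So after constraint 3: D(U) = {2,3,4}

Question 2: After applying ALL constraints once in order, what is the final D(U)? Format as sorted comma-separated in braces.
Constraint 1 (X != Z) on D(X)={2,3,5} D(Z)={2,3,4,5,6}: no change
Constraint 2 (X < V) on D(X)={2,3,5} D(V)={2,3,4,5,6}: V {2,3,4,5,6}->{3,4,5,6}
Constraint 3 (X + U = Z) on D(X)={2,3,5} D(U)={2,3,4,5,6} D(Z)={2,3,4,5,6}: X {2,3,5}->{2,3}; U {2,3,4,5,6}->{2,3,4}; Z {2,3,4,5,6}->{4,5,6}
Constraint 4 (X != U) on D(X)={2,3} D(U)={2,3,4}: no change
So after all 4 constraints: D(U) = {2,3,4}

Answer: {2,3,4}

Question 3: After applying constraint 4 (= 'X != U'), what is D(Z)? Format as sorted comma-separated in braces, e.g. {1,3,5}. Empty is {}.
Answer: {4,5,6}

Derivation:
Constraint 1 (X != Z) on D(X)={2,3,5} D(Z)={2,3,4,5,6}: no change
Constraint 2 (X < V) on D(X)={2,3,5} D(V)={2,3,4,5,6}: V {2,3,4,5,6}->{3,4,5,6}
Constraint 3 (X + U = Z) on D(X)={2,3,5} D(U)={2,3,4,5,6} D(Z)={2,3,4,5,6}: X {2,3,5}->{2,3}; U {2,3,4,5,6}->{2,3,4}; Z {2,3,4,5,6}->{4,5,6}
Constraint 4 (X != U) on D(X)={2,3} D(U)={2,3,4}: no change
So after constraint 4: D(Z) = {4,5,6}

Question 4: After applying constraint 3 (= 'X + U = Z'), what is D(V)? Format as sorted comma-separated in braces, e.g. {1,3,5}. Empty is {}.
Constraint 1 (X != Z) on D(X)={2,3,5} D(Z)={2,3,4,5,6}: no change
Constraint 2 (X < V) on D(X)={2,3,5} D(V)={2,3,4,5,6}: V {2,3,4,5,6}->{3,4,5,6}
Constraint 3 (X + U = Z) on D(X)={2,3,5} D(U)={2,3,4,5,6} D(Z)={2,3,4,5,6}: X {2,3,5}->{2,3}; U {2,3,4,5,6}->{2,3,4}; Z {2,3,4,5,6}->{4,5,6}
So after constraint 3: D(V) = {3,4,5,6}

Answer: {3,4,5,6}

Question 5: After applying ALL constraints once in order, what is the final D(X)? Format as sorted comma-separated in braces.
Answer: {2,3}

Derivation:
Constraint 1 (X != Z) on D(X)={2,3,5} D(Z)={2,3,4,5,6}: no change
Constraint 2 (X < V) on D(X)={2,3,5} D(V)={2,3,4,5,6}: V {2,3,4,5,6}->{3,4,5,6}
Constraint 3 (X + U = Z) on D(X)={2,3,5} D(U)={2,3,4,5,6} D(Z)={2,3,4,5,6}: X {2,3,5}->{2,3}; U {2,3,4,5,6}->{2,3,4}; Z {2,3,4,5,6}->{4,5,6}
Constraint 4 (X != U) on D(X)={2,3} D(U)={2,3,4}: no change
So after all 4 constraints: D(X) = {2,3}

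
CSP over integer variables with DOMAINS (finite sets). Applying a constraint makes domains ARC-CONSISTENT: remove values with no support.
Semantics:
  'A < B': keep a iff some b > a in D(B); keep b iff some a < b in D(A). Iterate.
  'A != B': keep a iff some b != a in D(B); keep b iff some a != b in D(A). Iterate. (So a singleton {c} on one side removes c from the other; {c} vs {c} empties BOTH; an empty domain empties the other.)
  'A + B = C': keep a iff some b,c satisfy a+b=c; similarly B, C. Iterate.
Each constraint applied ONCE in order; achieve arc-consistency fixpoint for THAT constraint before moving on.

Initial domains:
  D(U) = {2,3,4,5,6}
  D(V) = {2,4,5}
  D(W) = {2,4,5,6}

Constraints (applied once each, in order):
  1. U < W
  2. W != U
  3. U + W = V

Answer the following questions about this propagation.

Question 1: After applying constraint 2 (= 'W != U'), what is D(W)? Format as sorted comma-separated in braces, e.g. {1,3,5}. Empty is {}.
Answer: {4,5,6}

Derivation:
Constraint 1 (U < W) on D(U)={2,3,4,5,6} D(W)={2,4,5,6}: U {2,3,4,5,6}->{2,3,4,5}; W {2,4,5,6}->{4,5,6}
Constraint 2 (W != U) on D(W)={4,5,6} D(U)={2,3,4,5}: no change
So after constraint 2: D(W) = {4,5,6}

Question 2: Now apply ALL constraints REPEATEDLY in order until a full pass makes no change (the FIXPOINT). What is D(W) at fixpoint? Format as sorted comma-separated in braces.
Answer: {}

Derivation:
pass 0 (initial): D(W)={2,4,5,6}
pass 1: U {2,3,4,5,6}->{}; V {2,4,5}->{}; W {2,4,5,6}->{}
pass 2: no change
Fixpoint after 2 passes: D(W) = {}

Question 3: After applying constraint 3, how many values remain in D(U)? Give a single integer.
Constraint 1 (U < W) on D(U)={2,3,4,5,6} D(W)={2,4,5,6}: U {2,3,4,5,6}->{2,3,4,5}; W {2,4,5,6}->{4,5,6}
Constraint 2 (W != U) on D(W)={4,5,6} D(U)={2,3,4,5}: no change
Constraint 3 (U + W = V) on D(U)={2,3,4,5} D(W)={4,5,6} D(V)={2,4,5}: U {2,3,4,5}->{}; W {4,5,6}->{}; V {2,4,5}->{}
So after constraint 3: D(U)={}, size = 0

Answer: 0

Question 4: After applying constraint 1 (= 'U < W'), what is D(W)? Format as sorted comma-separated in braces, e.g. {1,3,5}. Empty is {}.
Constraint 1 (U < W) on D(U)={2,3,4,5,6} D(W)={2,4,5,6}: U {2,3,4,5,6}->{2,3,4,5}; W {2,4,5,6}->{4,5,6}
So after constraint 1: D(W) = {4,5,6}

Answer: {4,5,6}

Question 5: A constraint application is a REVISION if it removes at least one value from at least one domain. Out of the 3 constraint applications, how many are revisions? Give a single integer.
Constraint 1 (U < W) on D(U)={2,3,4,5,6} D(W)={2,4,5,6}: U {2,3,4,5,6}->{2,3,4,5}; W {2,4,5,6}->{4,5,6} => REVISION
Constraint 2 (W != U) on D(W)={4,5,6} D(U)={2,3,4,5}: no change => not a revision
Constraint 3 (U + W = V) on D(U)={2,3,4,5} D(W)={4,5,6} D(V)={2,4,5}: U {2,3,4,5}->{}; W {4,5,6}->{}; V {2,4,5}->{} => REVISION
Total revisions = 2

Answer: 2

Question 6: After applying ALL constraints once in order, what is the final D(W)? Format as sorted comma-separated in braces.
Answer: {}

Derivation:
Constraint 1 (U < W) on D(U)={2,3,4,5,6} D(W)={2,4,5,6}: U {2,3,4,5,6}->{2,3,4,5}; W {2,4,5,6}->{4,5,6}
Constraint 2 (W != U) on D(W)={4,5,6} D(U)={2,3,4,5}: no change
Constraint 3 (U + W = V) on D(U)={2,3,4,5} D(W)={4,5,6} D(V)={2,4,5}: U {2,3,4,5}->{}; W {4,5,6}->{}; V {2,4,5}->{}
So after all 3 constraints: D(W) = {}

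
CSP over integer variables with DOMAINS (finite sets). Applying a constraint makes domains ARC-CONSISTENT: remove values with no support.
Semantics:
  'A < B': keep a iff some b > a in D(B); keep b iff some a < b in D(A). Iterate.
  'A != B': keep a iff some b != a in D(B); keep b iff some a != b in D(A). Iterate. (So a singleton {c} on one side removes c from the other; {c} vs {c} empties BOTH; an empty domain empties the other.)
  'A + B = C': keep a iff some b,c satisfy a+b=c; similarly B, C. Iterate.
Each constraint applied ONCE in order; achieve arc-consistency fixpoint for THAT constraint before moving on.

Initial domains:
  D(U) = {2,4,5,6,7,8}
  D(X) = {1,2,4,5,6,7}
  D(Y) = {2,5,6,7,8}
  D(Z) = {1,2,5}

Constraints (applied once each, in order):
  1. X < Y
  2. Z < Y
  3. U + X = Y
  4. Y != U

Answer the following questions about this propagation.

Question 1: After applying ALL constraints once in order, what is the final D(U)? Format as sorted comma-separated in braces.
Answer: {2,4,5,6,7}

Derivation:
Constraint 1 (X < Y) on D(X)={1,2,4,5,6,7} D(Y)={2,5,6,7,8}: no change
Constraint 2 (Z < Y) on D(Z)={1,2,5} D(Y)={2,5,6,7,8}: no change
Constraint 3 (U + X = Y) on D(U)={2,4,5,6,7,8} D(X)={1,2,4,5,6,7} D(Y)={2,5,6,7,8}: U {2,4,5,6,7,8}->{2,4,5,6,7}; X {1,2,4,5,6,7}->{1,2,4,5,6}; Y {2,5,6,7,8}->{5,6,7,8}
Constraint 4 (Y != U) on D(Y)={5,6,7,8} D(U)={2,4,5,6,7}: no change
So after all 4 constraints: D(U) = {2,4,5,6,7}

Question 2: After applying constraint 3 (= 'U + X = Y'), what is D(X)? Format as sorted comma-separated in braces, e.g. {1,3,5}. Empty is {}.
Constraint 1 (X < Y) on D(X)={1,2,4,5,6,7} D(Y)={2,5,6,7,8}: no change
Constraint 2 (Z < Y) on D(Z)={1,2,5} D(Y)={2,5,6,7,8}: no change
Constraint 3 (U + X = Y) on D(U)={2,4,5,6,7,8} D(X)={1,2,4,5,6,7} D(Y)={2,5,6,7,8}: U {2,4,5,6,7,8}->{2,4,5,6,7}; X {1,2,4,5,6,7}->{1,2,4,5,6}; Y {2,5,6,7,8}->{5,6,7,8}
So after constraint 3: D(X) = {1,2,4,5,6}

Answer: {1,2,4,5,6}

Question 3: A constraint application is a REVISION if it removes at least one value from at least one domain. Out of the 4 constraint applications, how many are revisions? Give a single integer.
Constraint 1 (X < Y) on D(X)={1,2,4,5,6,7} D(Y)={2,5,6,7,8}: no change => not a revision
Constraint 2 (Z < Y) on D(Z)={1,2,5} D(Y)={2,5,6,7,8}: no change => not a revision
Constraint 3 (U + X = Y) on D(U)={2,4,5,6,7,8} D(X)={1,2,4,5,6,7} D(Y)={2,5,6,7,8}: U {2,4,5,6,7,8}->{2,4,5,6,7}; X {1,2,4,5,6,7}->{1,2,4,5,6}; Y {2,5,6,7,8}->{5,6,7,8} => REVISION
Constraint 4 (Y != U) on D(Y)={5,6,7,8} D(U)={2,4,5,6,7}: no change => not a revision
Total revisions = 1

Answer: 1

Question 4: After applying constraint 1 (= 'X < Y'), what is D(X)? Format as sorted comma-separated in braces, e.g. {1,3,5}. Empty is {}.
Answer: {1,2,4,5,6,7}

Derivation:
Constraint 1 (X < Y) on D(X)={1,2,4,5,6,7} D(Y)={2,5,6,7,8}: no change
So after constraint 1: D(X) = {1,2,4,5,6,7}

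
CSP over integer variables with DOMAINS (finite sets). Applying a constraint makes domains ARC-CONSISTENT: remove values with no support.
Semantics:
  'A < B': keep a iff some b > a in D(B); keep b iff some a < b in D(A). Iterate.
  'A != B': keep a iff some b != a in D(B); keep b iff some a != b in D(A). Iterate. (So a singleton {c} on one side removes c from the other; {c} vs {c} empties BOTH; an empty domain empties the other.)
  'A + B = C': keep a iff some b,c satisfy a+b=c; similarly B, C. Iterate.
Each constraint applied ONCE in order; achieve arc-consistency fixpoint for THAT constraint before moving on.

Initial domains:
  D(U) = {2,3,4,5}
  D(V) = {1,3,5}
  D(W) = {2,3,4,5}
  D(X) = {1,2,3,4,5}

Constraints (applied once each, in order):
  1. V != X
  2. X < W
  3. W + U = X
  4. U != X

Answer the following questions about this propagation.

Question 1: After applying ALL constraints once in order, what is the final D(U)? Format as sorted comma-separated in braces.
Answer: {2}

Derivation:
Constraint 1 (V != X) on D(V)={1,3,5} D(X)={1,2,3,4,5}: no change
Constraint 2 (X < W) on D(X)={1,2,3,4,5} D(W)={2,3,4,5}: X {1,2,3,4,5}->{1,2,3,4}
Constraint 3 (W + U = X) on D(W)={2,3,4,5} D(U)={2,3,4,5} D(X)={1,2,3,4}: W {2,3,4,5}->{2}; U {2,3,4,5}->{2}; X {1,2,3,4}->{4}
Constraint 4 (U != X) on D(U)={2} D(X)={4}: no change
So after all 4 constraints: D(U) = {2}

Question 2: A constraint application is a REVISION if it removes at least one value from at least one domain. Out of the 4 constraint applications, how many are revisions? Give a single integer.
Constraint 1 (V != X) on D(V)={1,3,5} D(X)={1,2,3,4,5}: no change => not a revision
Constraint 2 (X < W) on D(X)={1,2,3,4,5} D(W)={2,3,4,5}: X {1,2,3,4,5}->{1,2,3,4} => REVISION
Constraint 3 (W + U = X) on D(W)={2,3,4,5} D(U)={2,3,4,5} D(X)={1,2,3,4}: W {2,3,4,5}->{2}; U {2,3,4,5}->{2}; X {1,2,3,4}->{4} => REVISION
Constraint 4 (U != X) on D(U)={2} D(X)={4}: no change => not a revision
Total revisions = 2

Answer: 2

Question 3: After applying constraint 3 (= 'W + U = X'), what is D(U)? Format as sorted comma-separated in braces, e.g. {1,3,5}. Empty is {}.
Answer: {2}

Derivation:
Constraint 1 (V != X) on D(V)={1,3,5} D(X)={1,2,3,4,5}: no change
Constraint 2 (X < W) on D(X)={1,2,3,4,5} D(W)={2,3,4,5}: X {1,2,3,4,5}->{1,2,3,4}
Constraint 3 (W + U = X) on D(W)={2,3,4,5} D(U)={2,3,4,5} D(X)={1,2,3,4}: W {2,3,4,5}->{2}; U {2,3,4,5}->{2}; X {1,2,3,4}->{4}
So after constraint 3: D(U) = {2}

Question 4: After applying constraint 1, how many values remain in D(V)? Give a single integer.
Constraint 1 (V != X) on D(V)={1,3,5} D(X)={1,2,3,4,5}: no change
So after constraint 1: D(V)={1,3,5}, size = 3

Answer: 3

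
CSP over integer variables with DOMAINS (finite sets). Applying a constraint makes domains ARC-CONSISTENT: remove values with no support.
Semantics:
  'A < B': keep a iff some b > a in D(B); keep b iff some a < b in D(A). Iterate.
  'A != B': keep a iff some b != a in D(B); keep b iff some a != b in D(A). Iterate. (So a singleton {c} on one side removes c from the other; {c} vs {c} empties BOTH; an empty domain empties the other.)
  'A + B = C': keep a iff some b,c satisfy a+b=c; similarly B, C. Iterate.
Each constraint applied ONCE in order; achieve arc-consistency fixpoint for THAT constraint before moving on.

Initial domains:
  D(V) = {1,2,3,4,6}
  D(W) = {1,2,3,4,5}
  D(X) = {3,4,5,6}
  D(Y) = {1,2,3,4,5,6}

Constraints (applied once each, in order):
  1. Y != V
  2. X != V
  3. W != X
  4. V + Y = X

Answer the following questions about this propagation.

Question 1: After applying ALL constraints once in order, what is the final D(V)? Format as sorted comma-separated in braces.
Answer: {1,2,3,4}

Derivation:
Constraint 1 (Y != V) on D(Y)={1,2,3,4,5,6} D(V)={1,2,3,4,6}: no change
Constraint 2 (X != V) on D(X)={3,4,5,6} D(V)={1,2,3,4,6}: no change
Constraint 3 (W != X) on D(W)={1,2,3,4,5} D(X)={3,4,5,6}: no change
Constraint 4 (V + Y = X) on D(V)={1,2,3,4,6} D(Y)={1,2,3,4,5,6} D(X)={3,4,5,6}: V {1,2,3,4,6}->{1,2,3,4}; Y {1,2,3,4,5,6}->{1,2,3,4,5}
So after all 4 constraints: D(V) = {1,2,3,4}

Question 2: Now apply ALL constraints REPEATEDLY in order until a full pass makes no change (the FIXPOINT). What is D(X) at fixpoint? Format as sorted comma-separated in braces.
pass 0 (initial): D(X)={3,4,5,6}
pass 1: V {1,2,3,4,6}->{1,2,3,4}; Y {1,2,3,4,5,6}->{1,2,3,4,5}
pass 2: no change
Fixpoint after 2 passes: D(X) = {3,4,5,6}

Answer: {3,4,5,6}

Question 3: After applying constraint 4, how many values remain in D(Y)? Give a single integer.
Constraint 1 (Y != V) on D(Y)={1,2,3,4,5,6} D(V)={1,2,3,4,6}: no change
Constraint 2 (X != V) on D(X)={3,4,5,6} D(V)={1,2,3,4,6}: no change
Constraint 3 (W != X) on D(W)={1,2,3,4,5} D(X)={3,4,5,6}: no change
Constraint 4 (V + Y = X) on D(V)={1,2,3,4,6} D(Y)={1,2,3,4,5,6} D(X)={3,4,5,6}: V {1,2,3,4,6}->{1,2,3,4}; Y {1,2,3,4,5,6}->{1,2,3,4,5}
So after constraint 4: D(Y)={1,2,3,4,5}, size = 5

Answer: 5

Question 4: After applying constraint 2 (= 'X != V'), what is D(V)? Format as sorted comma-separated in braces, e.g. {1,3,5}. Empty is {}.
Answer: {1,2,3,4,6}

Derivation:
Constraint 1 (Y != V) on D(Y)={1,2,3,4,5,6} D(V)={1,2,3,4,6}: no change
Constraint 2 (X != V) on D(X)={3,4,5,6} D(V)={1,2,3,4,6}: no change
So after constraint 2: D(V) = {1,2,3,4,6}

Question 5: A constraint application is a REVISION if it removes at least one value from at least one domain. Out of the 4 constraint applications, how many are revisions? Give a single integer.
Constraint 1 (Y != V) on D(Y)={1,2,3,4,5,6} D(V)={1,2,3,4,6}: no change => not a revision
Constraint 2 (X != V) on D(X)={3,4,5,6} D(V)={1,2,3,4,6}: no change => not a revision
Constraint 3 (W != X) on D(W)={1,2,3,4,5} D(X)={3,4,5,6}: no change => not a revision
Constraint 4 (V + Y = X) on D(V)={1,2,3,4,6} D(Y)={1,2,3,4,5,6} D(X)={3,4,5,6}: V {1,2,3,4,6}->{1,2,3,4}; Y {1,2,3,4,5,6}->{1,2,3,4,5} => REVISION
Total revisions = 1

Answer: 1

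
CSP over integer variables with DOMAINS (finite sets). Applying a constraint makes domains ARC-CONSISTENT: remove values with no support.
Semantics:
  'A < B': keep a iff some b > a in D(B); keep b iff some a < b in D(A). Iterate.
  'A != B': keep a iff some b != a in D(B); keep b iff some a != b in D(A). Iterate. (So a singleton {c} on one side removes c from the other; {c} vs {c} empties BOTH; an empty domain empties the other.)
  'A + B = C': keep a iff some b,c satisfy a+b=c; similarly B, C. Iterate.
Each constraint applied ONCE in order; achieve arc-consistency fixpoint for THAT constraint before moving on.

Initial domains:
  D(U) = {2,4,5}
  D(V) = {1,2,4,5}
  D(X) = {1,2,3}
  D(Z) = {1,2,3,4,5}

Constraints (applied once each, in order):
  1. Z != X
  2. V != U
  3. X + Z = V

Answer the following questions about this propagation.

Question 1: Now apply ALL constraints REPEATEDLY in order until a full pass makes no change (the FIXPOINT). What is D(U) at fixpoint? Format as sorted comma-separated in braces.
pass 0 (initial): D(U)={2,4,5}
pass 1: V {1,2,4,5}->{2,4,5}; Z {1,2,3,4,5}->{1,2,3,4}
pass 2: no change
Fixpoint after 2 passes: D(U) = {2,4,5}

Answer: {2,4,5}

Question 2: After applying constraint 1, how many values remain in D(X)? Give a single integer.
Constraint 1 (Z != X) on D(Z)={1,2,3,4,5} D(X)={1,2,3}: no change
So after constraint 1: D(X)={1,2,3}, size = 3

Answer: 3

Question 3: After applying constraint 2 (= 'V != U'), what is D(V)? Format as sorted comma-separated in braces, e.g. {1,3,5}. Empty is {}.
Answer: {1,2,4,5}

Derivation:
Constraint 1 (Z != X) on D(Z)={1,2,3,4,5} D(X)={1,2,3}: no change
Constraint 2 (V != U) on D(V)={1,2,4,5} D(U)={2,4,5}: no change
So after constraint 2: D(V) = {1,2,4,5}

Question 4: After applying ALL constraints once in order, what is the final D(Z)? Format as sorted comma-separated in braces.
Constraint 1 (Z != X) on D(Z)={1,2,3,4,5} D(X)={1,2,3}: no change
Constraint 2 (V != U) on D(V)={1,2,4,5} D(U)={2,4,5}: no change
Constraint 3 (X + Z = V) on D(X)={1,2,3} D(Z)={1,2,3,4,5} D(V)={1,2,4,5}: Z {1,2,3,4,5}->{1,2,3,4}; V {1,2,4,5}->{2,4,5}
So after all 3 constraints: D(Z) = {1,2,3,4}

Answer: {1,2,3,4}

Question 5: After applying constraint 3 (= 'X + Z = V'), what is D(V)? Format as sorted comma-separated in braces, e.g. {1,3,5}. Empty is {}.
Answer: {2,4,5}

Derivation:
Constraint 1 (Z != X) on D(Z)={1,2,3,4,5} D(X)={1,2,3}: no change
Constraint 2 (V != U) on D(V)={1,2,4,5} D(U)={2,4,5}: no change
Constraint 3 (X + Z = V) on D(X)={1,2,3} D(Z)={1,2,3,4,5} D(V)={1,2,4,5}: Z {1,2,3,4,5}->{1,2,3,4}; V {1,2,4,5}->{2,4,5}
So after constraint 3: D(V) = {2,4,5}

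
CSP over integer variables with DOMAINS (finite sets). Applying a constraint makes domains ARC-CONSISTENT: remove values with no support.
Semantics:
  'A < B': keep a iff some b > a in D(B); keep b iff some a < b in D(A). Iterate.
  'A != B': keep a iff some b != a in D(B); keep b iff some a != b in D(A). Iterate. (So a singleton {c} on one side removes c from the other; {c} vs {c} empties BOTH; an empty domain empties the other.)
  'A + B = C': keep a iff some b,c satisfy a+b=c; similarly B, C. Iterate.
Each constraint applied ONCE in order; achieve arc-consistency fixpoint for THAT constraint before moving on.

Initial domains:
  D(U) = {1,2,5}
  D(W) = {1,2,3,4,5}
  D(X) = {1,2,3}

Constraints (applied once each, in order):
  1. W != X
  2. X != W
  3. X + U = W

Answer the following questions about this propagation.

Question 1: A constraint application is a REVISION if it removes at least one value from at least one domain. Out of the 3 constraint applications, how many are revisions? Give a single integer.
Answer: 1

Derivation:
Constraint 1 (W != X) on D(W)={1,2,3,4,5} D(X)={1,2,3}: no change => not a revision
Constraint 2 (X != W) on D(X)={1,2,3} D(W)={1,2,3,4,5}: no change => not a revision
Constraint 3 (X + U = W) on D(X)={1,2,3} D(U)={1,2,5} D(W)={1,2,3,4,5}: U {1,2,5}->{1,2}; W {1,2,3,4,5}->{2,3,4,5} => REVISION
Total revisions = 1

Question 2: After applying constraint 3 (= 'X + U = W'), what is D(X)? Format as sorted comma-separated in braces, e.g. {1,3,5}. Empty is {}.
Constraint 1 (W != X) on D(W)={1,2,3,4,5} D(X)={1,2,3}: no change
Constraint 2 (X != W) on D(X)={1,2,3} D(W)={1,2,3,4,5}: no change
Constraint 3 (X + U = W) on D(X)={1,2,3} D(U)={1,2,5} D(W)={1,2,3,4,5}: U {1,2,5}->{1,2}; W {1,2,3,4,5}->{2,3,4,5}
So after constraint 3: D(X) = {1,2,3}

Answer: {1,2,3}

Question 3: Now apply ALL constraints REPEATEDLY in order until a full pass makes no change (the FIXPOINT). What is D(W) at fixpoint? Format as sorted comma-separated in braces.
pass 0 (initial): D(W)={1,2,3,4,5}
pass 1: U {1,2,5}->{1,2}; W {1,2,3,4,5}->{2,3,4,5}
pass 2: no change
Fixpoint after 2 passes: D(W) = {2,3,4,5}

Answer: {2,3,4,5}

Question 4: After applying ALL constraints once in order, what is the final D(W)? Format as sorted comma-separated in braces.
Answer: {2,3,4,5}

Derivation:
Constraint 1 (W != X) on D(W)={1,2,3,4,5} D(X)={1,2,3}: no change
Constraint 2 (X != W) on D(X)={1,2,3} D(W)={1,2,3,4,5}: no change
Constraint 3 (X + U = W) on D(X)={1,2,3} D(U)={1,2,5} D(W)={1,2,3,4,5}: U {1,2,5}->{1,2}; W {1,2,3,4,5}->{2,3,4,5}
So after all 3 constraints: D(W) = {2,3,4,5}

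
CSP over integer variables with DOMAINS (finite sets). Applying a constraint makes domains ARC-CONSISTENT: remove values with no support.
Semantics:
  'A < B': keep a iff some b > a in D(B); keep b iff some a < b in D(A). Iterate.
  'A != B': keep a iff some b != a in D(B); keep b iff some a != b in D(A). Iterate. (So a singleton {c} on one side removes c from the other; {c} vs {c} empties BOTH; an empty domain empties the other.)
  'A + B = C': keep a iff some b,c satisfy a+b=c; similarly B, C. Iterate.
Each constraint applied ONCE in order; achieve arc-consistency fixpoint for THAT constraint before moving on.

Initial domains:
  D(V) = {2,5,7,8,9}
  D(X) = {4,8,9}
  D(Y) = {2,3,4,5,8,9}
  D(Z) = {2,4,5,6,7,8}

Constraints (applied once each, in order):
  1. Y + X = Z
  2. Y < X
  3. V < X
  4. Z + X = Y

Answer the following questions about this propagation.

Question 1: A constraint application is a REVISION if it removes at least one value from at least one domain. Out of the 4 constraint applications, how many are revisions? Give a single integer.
Constraint 1 (Y + X = Z) on D(Y)={2,3,4,5,8,9} D(X)={4,8,9} D(Z)={2,4,5,6,7,8}: Y {2,3,4,5,8,9}->{2,3,4}; X {4,8,9}->{4}; Z {2,4,5,6,7,8}->{6,7,8} => REVISION
Constraint 2 (Y < X) on D(Y)={2,3,4} D(X)={4}: Y {2,3,4}->{2,3} => REVISION
Constraint 3 (V < X) on D(V)={2,5,7,8,9} D(X)={4}: V {2,5,7,8,9}->{2} => REVISION
Constraint 4 (Z + X = Y) on D(Z)={6,7,8} D(X)={4} D(Y)={2,3}: Z {6,7,8}->{}; X {4}->{}; Y {2,3}->{} => REVISION
Total revisions = 4

Answer: 4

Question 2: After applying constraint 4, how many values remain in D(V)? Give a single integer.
Answer: 1

Derivation:
Constraint 1 (Y + X = Z) on D(Y)={2,3,4,5,8,9} D(X)={4,8,9} D(Z)={2,4,5,6,7,8}: Y {2,3,4,5,8,9}->{2,3,4}; X {4,8,9}->{4}; Z {2,4,5,6,7,8}->{6,7,8}
Constraint 2 (Y < X) on D(Y)={2,3,4} D(X)={4}: Y {2,3,4}->{2,3}
Constraint 3 (V < X) on D(V)={2,5,7,8,9} D(X)={4}: V {2,5,7,8,9}->{2}
Constraint 4 (Z + X = Y) on D(Z)={6,7,8} D(X)={4} D(Y)={2,3}: Z {6,7,8}->{}; X {4}->{}; Y {2,3}->{}
So after constraint 4: D(V)={2}, size = 1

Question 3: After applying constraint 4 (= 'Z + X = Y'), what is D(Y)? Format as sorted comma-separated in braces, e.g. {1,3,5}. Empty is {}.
Constraint 1 (Y + X = Z) on D(Y)={2,3,4,5,8,9} D(X)={4,8,9} D(Z)={2,4,5,6,7,8}: Y {2,3,4,5,8,9}->{2,3,4}; X {4,8,9}->{4}; Z {2,4,5,6,7,8}->{6,7,8}
Constraint 2 (Y < X) on D(Y)={2,3,4} D(X)={4}: Y {2,3,4}->{2,3}
Constraint 3 (V < X) on D(V)={2,5,7,8,9} D(X)={4}: V {2,5,7,8,9}->{2}
Constraint 4 (Z + X = Y) on D(Z)={6,7,8} D(X)={4} D(Y)={2,3}: Z {6,7,8}->{}; X {4}->{}; Y {2,3}->{}
So after constraint 4: D(Y) = {}

Answer: {}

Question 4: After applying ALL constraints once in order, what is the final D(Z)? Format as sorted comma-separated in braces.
Constraint 1 (Y + X = Z) on D(Y)={2,3,4,5,8,9} D(X)={4,8,9} D(Z)={2,4,5,6,7,8}: Y {2,3,4,5,8,9}->{2,3,4}; X {4,8,9}->{4}; Z {2,4,5,6,7,8}->{6,7,8}
Constraint 2 (Y < X) on D(Y)={2,3,4} D(X)={4}: Y {2,3,4}->{2,3}
Constraint 3 (V < X) on D(V)={2,5,7,8,9} D(X)={4}: V {2,5,7,8,9}->{2}
Constraint 4 (Z + X = Y) on D(Z)={6,7,8} D(X)={4} D(Y)={2,3}: Z {6,7,8}->{}; X {4}->{}; Y {2,3}->{}
So after all 4 constraints: D(Z) = {}

Answer: {}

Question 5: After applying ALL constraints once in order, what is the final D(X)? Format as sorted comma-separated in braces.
Answer: {}

Derivation:
Constraint 1 (Y + X = Z) on D(Y)={2,3,4,5,8,9} D(X)={4,8,9} D(Z)={2,4,5,6,7,8}: Y {2,3,4,5,8,9}->{2,3,4}; X {4,8,9}->{4}; Z {2,4,5,6,7,8}->{6,7,8}
Constraint 2 (Y < X) on D(Y)={2,3,4} D(X)={4}: Y {2,3,4}->{2,3}
Constraint 3 (V < X) on D(V)={2,5,7,8,9} D(X)={4}: V {2,5,7,8,9}->{2}
Constraint 4 (Z + X = Y) on D(Z)={6,7,8} D(X)={4} D(Y)={2,3}: Z {6,7,8}->{}; X {4}->{}; Y {2,3}->{}
So after all 4 constraints: D(X) = {}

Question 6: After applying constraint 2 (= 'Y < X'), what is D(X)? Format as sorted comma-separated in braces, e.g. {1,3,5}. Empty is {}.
Constraint 1 (Y + X = Z) on D(Y)={2,3,4,5,8,9} D(X)={4,8,9} D(Z)={2,4,5,6,7,8}: Y {2,3,4,5,8,9}->{2,3,4}; X {4,8,9}->{4}; Z {2,4,5,6,7,8}->{6,7,8}
Constraint 2 (Y < X) on D(Y)={2,3,4} D(X)={4}: Y {2,3,4}->{2,3}
So after constraint 2: D(X) = {4}

Answer: {4}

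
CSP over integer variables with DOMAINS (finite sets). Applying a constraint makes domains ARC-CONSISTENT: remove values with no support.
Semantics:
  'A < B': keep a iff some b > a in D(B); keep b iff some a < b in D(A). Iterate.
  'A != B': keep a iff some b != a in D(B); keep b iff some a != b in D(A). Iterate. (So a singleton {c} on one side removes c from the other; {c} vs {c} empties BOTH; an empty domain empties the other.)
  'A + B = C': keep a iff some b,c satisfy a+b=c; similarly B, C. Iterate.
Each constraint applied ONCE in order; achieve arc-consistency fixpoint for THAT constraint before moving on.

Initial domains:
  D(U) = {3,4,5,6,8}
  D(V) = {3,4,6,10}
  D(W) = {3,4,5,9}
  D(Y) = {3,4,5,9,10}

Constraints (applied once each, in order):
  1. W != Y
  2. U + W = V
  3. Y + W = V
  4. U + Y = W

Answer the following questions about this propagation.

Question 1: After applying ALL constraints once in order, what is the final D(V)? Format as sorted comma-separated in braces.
Answer: {6,10}

Derivation:
Constraint 1 (W != Y) on D(W)={3,4,5,9} D(Y)={3,4,5,9,10}: no change
Constraint 2 (U + W = V) on D(U)={3,4,5,6,8} D(W)={3,4,5,9} D(V)={3,4,6,10}: U {3,4,5,6,8}->{3,5,6}; W {3,4,5,9}->{3,4,5}; V {3,4,6,10}->{6,10}
Constraint 3 (Y + W = V) on D(Y)={3,4,5,9,10} D(W)={3,4,5} D(V)={6,10}: Y {3,4,5,9,10}->{3,5}; W {3,4,5}->{3,5}
Constraint 4 (U + Y = W) on D(U)={3,5,6} D(Y)={3,5} D(W)={3,5}: U {3,5,6}->{}; Y {3,5}->{}; W {3,5}->{}
So after all 4 constraints: D(V) = {6,10}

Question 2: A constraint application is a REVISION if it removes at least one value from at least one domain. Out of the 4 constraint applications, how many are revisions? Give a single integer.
Constraint 1 (W != Y) on D(W)={3,4,5,9} D(Y)={3,4,5,9,10}: no change => not a revision
Constraint 2 (U + W = V) on D(U)={3,4,5,6,8} D(W)={3,4,5,9} D(V)={3,4,6,10}: U {3,4,5,6,8}->{3,5,6}; W {3,4,5,9}->{3,4,5}; V {3,4,6,10}->{6,10} => REVISION
Constraint 3 (Y + W = V) on D(Y)={3,4,5,9,10} D(W)={3,4,5} D(V)={6,10}: Y {3,4,5,9,10}->{3,5}; W {3,4,5}->{3,5} => REVISION
Constraint 4 (U + Y = W) on D(U)={3,5,6} D(Y)={3,5} D(W)={3,5}: U {3,5,6}->{}; Y {3,5}->{}; W {3,5}->{} => REVISION
Total revisions = 3

Answer: 3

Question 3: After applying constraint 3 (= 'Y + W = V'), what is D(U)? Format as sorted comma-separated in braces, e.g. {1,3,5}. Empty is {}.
Constraint 1 (W != Y) on D(W)={3,4,5,9} D(Y)={3,4,5,9,10}: no change
Constraint 2 (U + W = V) on D(U)={3,4,5,6,8} D(W)={3,4,5,9} D(V)={3,4,6,10}: U {3,4,5,6,8}->{3,5,6}; W {3,4,5,9}->{3,4,5}; V {3,4,6,10}->{6,10}
Constraint 3 (Y + W = V) on D(Y)={3,4,5,9,10} D(W)={3,4,5} D(V)={6,10}: Y {3,4,5,9,10}->{3,5}; W {3,4,5}->{3,5}
So after constraint 3: D(U) = {3,5,6}

Answer: {3,5,6}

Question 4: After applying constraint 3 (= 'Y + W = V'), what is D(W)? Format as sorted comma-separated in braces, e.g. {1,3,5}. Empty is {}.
Answer: {3,5}

Derivation:
Constraint 1 (W != Y) on D(W)={3,4,5,9} D(Y)={3,4,5,9,10}: no change
Constraint 2 (U + W = V) on D(U)={3,4,5,6,8} D(W)={3,4,5,9} D(V)={3,4,6,10}: U {3,4,5,6,8}->{3,5,6}; W {3,4,5,9}->{3,4,5}; V {3,4,6,10}->{6,10}
Constraint 3 (Y + W = V) on D(Y)={3,4,5,9,10} D(W)={3,4,5} D(V)={6,10}: Y {3,4,5,9,10}->{3,5}; W {3,4,5}->{3,5}
So after constraint 3: D(W) = {3,5}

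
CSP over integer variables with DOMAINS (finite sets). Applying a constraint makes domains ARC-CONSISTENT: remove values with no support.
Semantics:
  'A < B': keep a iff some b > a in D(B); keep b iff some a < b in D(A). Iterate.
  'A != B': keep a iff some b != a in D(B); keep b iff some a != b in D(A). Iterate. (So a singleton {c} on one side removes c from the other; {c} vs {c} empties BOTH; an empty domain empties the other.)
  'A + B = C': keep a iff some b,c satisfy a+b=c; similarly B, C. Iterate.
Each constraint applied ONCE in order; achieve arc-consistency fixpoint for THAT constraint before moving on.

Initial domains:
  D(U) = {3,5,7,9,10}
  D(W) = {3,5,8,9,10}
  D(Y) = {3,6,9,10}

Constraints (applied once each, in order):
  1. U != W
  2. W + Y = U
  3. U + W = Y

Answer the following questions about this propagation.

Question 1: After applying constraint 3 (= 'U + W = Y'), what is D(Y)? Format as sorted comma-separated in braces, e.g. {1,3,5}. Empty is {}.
Answer: {}

Derivation:
Constraint 1 (U != W) on D(U)={3,5,7,9,10} D(W)={3,5,8,9,10}: no change
Constraint 2 (W + Y = U) on D(W)={3,5,8,9,10} D(Y)={3,6,9,10} D(U)={3,5,7,9,10}: W {3,5,8,9,10}->{3}; Y {3,6,9,10}->{6}; U {3,5,7,9,10}->{9}
Constraint 3 (U + W = Y) on D(U)={9} D(W)={3} D(Y)={6}: U {9}->{}; W {3}->{}; Y {6}->{}
So after constraint 3: D(Y) = {}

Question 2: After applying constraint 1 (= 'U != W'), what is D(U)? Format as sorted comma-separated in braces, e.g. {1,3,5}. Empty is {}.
Constraint 1 (U != W) on D(U)={3,5,7,9,10} D(W)={3,5,8,9,10}: no change
So after constraint 1: D(U) = {3,5,7,9,10}

Answer: {3,5,7,9,10}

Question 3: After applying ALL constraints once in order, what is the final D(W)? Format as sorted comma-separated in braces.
Constraint 1 (U != W) on D(U)={3,5,7,9,10} D(W)={3,5,8,9,10}: no change
Constraint 2 (W + Y = U) on D(W)={3,5,8,9,10} D(Y)={3,6,9,10} D(U)={3,5,7,9,10}: W {3,5,8,9,10}->{3}; Y {3,6,9,10}->{6}; U {3,5,7,9,10}->{9}
Constraint 3 (U + W = Y) on D(U)={9} D(W)={3} D(Y)={6}: U {9}->{}; W {3}->{}; Y {6}->{}
So after all 3 constraints: D(W) = {}

Answer: {}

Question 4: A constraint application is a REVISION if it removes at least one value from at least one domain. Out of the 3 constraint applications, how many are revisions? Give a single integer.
Answer: 2

Derivation:
Constraint 1 (U != W) on D(U)={3,5,7,9,10} D(W)={3,5,8,9,10}: no change => not a revision
Constraint 2 (W + Y = U) on D(W)={3,5,8,9,10} D(Y)={3,6,9,10} D(U)={3,5,7,9,10}: W {3,5,8,9,10}->{3}; Y {3,6,9,10}->{6}; U {3,5,7,9,10}->{9} => REVISION
Constraint 3 (U + W = Y) on D(U)={9} D(W)={3} D(Y)={6}: U {9}->{}; W {3}->{}; Y {6}->{} => REVISION
Total revisions = 2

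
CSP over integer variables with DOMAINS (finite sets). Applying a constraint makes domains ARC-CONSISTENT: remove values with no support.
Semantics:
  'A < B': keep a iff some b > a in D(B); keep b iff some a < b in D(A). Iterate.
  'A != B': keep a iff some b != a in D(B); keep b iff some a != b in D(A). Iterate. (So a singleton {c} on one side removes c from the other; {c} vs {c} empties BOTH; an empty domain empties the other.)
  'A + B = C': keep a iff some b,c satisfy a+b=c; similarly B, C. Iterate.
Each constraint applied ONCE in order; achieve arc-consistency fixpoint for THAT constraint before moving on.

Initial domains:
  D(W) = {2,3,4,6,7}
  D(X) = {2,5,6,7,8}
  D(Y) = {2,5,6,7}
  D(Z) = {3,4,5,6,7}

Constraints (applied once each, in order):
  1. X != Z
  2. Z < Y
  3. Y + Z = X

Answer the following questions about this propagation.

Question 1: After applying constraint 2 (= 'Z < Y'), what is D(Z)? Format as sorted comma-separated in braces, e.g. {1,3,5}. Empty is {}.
Constraint 1 (X != Z) on D(X)={2,5,6,7,8} D(Z)={3,4,5,6,7}: no change
Constraint 2 (Z < Y) on D(Z)={3,4,5,6,7} D(Y)={2,5,6,7}: Z {3,4,5,6,7}->{3,4,5,6}; Y {2,5,6,7}->{5,6,7}
So after constraint 2: D(Z) = {3,4,5,6}

Answer: {3,4,5,6}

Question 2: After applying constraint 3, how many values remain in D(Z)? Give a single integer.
Answer: 1

Derivation:
Constraint 1 (X != Z) on D(X)={2,5,6,7,8} D(Z)={3,4,5,6,7}: no change
Constraint 2 (Z < Y) on D(Z)={3,4,5,6,7} D(Y)={2,5,6,7}: Z {3,4,5,6,7}->{3,4,5,6}; Y {2,5,6,7}->{5,6,7}
Constraint 3 (Y + Z = X) on D(Y)={5,6,7} D(Z)={3,4,5,6} D(X)={2,5,6,7,8}: Y {5,6,7}->{5}; Z {3,4,5,6}->{3}; X {2,5,6,7,8}->{8}
So after constraint 3: D(Z)={3}, size = 1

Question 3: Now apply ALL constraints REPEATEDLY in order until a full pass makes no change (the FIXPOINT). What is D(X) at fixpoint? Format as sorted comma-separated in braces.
pass 0 (initial): D(X)={2,5,6,7,8}
pass 1: X {2,5,6,7,8}->{8}; Y {2,5,6,7}->{5}; Z {3,4,5,6,7}->{3}
pass 2: no change
Fixpoint after 2 passes: D(X) = {8}

Answer: {8}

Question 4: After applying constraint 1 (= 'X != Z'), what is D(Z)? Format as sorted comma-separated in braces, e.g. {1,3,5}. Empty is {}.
Constraint 1 (X != Z) on D(X)={2,5,6,7,8} D(Z)={3,4,5,6,7}: no change
So after constraint 1: D(Z) = {3,4,5,6,7}

Answer: {3,4,5,6,7}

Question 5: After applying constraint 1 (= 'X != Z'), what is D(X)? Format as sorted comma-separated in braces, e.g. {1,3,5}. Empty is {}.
Constraint 1 (X != Z) on D(X)={2,5,6,7,8} D(Z)={3,4,5,6,7}: no change
So after constraint 1: D(X) = {2,5,6,7,8}

Answer: {2,5,6,7,8}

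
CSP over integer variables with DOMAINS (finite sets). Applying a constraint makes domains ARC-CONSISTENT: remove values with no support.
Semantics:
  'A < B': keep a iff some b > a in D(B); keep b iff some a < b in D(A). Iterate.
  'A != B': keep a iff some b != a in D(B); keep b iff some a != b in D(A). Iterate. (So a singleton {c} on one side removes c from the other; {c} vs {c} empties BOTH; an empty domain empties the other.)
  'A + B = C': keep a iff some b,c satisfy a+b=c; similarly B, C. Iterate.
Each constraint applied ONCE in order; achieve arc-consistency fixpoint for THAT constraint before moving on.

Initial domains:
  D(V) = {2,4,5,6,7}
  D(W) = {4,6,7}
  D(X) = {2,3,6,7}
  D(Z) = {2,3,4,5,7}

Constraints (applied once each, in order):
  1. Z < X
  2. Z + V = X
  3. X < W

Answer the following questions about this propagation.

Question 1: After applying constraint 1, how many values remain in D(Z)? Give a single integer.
Answer: 4

Derivation:
Constraint 1 (Z < X) on D(Z)={2,3,4,5,7} D(X)={2,3,6,7}: Z {2,3,4,5,7}->{2,3,4,5}; X {2,3,6,7}->{3,6,7}
So after constraint 1: D(Z)={2,3,4,5}, size = 4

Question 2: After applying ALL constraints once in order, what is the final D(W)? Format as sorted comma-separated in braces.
Answer: {7}

Derivation:
Constraint 1 (Z < X) on D(Z)={2,3,4,5,7} D(X)={2,3,6,7}: Z {2,3,4,5,7}->{2,3,4,5}; X {2,3,6,7}->{3,6,7}
Constraint 2 (Z + V = X) on D(Z)={2,3,4,5} D(V)={2,4,5,6,7} D(X)={3,6,7}: V {2,4,5,6,7}->{2,4,5}; X {3,6,7}->{6,7}
Constraint 3 (X < W) on D(X)={6,7} D(W)={4,6,7}: X {6,7}->{6}; W {4,6,7}->{7}
So after all 3 constraints: D(W) = {7}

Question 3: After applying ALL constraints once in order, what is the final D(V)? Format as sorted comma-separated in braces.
Constraint 1 (Z < X) on D(Z)={2,3,4,5,7} D(X)={2,3,6,7}: Z {2,3,4,5,7}->{2,3,4,5}; X {2,3,6,7}->{3,6,7}
Constraint 2 (Z + V = X) on D(Z)={2,3,4,5} D(V)={2,4,5,6,7} D(X)={3,6,7}: V {2,4,5,6,7}->{2,4,5}; X {3,6,7}->{6,7}
Constraint 3 (X < W) on D(X)={6,7} D(W)={4,6,7}: X {6,7}->{6}; W {4,6,7}->{7}
So after all 3 constraints: D(V) = {2,4,5}

Answer: {2,4,5}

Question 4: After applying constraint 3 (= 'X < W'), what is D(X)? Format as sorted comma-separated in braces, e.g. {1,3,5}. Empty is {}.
Answer: {6}

Derivation:
Constraint 1 (Z < X) on D(Z)={2,3,4,5,7} D(X)={2,3,6,7}: Z {2,3,4,5,7}->{2,3,4,5}; X {2,3,6,7}->{3,6,7}
Constraint 2 (Z + V = X) on D(Z)={2,3,4,5} D(V)={2,4,5,6,7} D(X)={3,6,7}: V {2,4,5,6,7}->{2,4,5}; X {3,6,7}->{6,7}
Constraint 3 (X < W) on D(X)={6,7} D(W)={4,6,7}: X {6,7}->{6}; W {4,6,7}->{7}
So after constraint 3: D(X) = {6}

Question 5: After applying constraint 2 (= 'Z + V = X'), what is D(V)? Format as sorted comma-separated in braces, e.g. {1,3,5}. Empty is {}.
Constraint 1 (Z < X) on D(Z)={2,3,4,5,7} D(X)={2,3,6,7}: Z {2,3,4,5,7}->{2,3,4,5}; X {2,3,6,7}->{3,6,7}
Constraint 2 (Z + V = X) on D(Z)={2,3,4,5} D(V)={2,4,5,6,7} D(X)={3,6,7}: V {2,4,5,6,7}->{2,4,5}; X {3,6,7}->{6,7}
So after constraint 2: D(V) = {2,4,5}

Answer: {2,4,5}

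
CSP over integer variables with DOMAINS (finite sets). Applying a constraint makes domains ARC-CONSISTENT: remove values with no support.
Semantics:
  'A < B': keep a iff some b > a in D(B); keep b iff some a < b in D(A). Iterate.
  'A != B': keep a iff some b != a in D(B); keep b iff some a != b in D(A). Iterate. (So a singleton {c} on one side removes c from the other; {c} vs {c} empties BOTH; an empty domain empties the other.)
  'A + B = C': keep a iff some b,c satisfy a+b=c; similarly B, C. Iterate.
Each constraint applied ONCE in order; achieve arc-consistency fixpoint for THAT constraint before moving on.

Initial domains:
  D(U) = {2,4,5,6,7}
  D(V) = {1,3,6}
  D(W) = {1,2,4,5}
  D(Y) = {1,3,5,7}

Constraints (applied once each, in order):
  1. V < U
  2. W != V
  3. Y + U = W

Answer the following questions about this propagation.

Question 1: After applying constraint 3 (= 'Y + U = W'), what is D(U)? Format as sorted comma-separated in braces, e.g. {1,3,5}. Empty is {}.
Answer: {2,4}

Derivation:
Constraint 1 (V < U) on D(V)={1,3,6} D(U)={2,4,5,6,7}: no change
Constraint 2 (W != V) on D(W)={1,2,4,5} D(V)={1,3,6}: no change
Constraint 3 (Y + U = W) on D(Y)={1,3,5,7} D(U)={2,4,5,6,7} D(W)={1,2,4,5}: Y {1,3,5,7}->{1,3}; U {2,4,5,6,7}->{2,4}; W {1,2,4,5}->{5}
So after constraint 3: D(U) = {2,4}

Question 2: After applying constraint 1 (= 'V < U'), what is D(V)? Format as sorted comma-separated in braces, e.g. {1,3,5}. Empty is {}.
Constraint 1 (V < U) on D(V)={1,3,6} D(U)={2,4,5,6,7}: no change
So after constraint 1: D(V) = {1,3,6}

Answer: {1,3,6}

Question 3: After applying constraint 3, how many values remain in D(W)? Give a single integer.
Constraint 1 (V < U) on D(V)={1,3,6} D(U)={2,4,5,6,7}: no change
Constraint 2 (W != V) on D(W)={1,2,4,5} D(V)={1,3,6}: no change
Constraint 3 (Y + U = W) on D(Y)={1,3,5,7} D(U)={2,4,5,6,7} D(W)={1,2,4,5}: Y {1,3,5,7}->{1,3}; U {2,4,5,6,7}->{2,4}; W {1,2,4,5}->{5}
So after constraint 3: D(W)={5}, size = 1

Answer: 1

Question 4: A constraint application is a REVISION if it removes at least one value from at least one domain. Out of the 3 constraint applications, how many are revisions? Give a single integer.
Answer: 1

Derivation:
Constraint 1 (V < U) on D(V)={1,3,6} D(U)={2,4,5,6,7}: no change => not a revision
Constraint 2 (W != V) on D(W)={1,2,4,5} D(V)={1,3,6}: no change => not a revision
Constraint 3 (Y + U = W) on D(Y)={1,3,5,7} D(U)={2,4,5,6,7} D(W)={1,2,4,5}: Y {1,3,5,7}->{1,3}; U {2,4,5,6,7}->{2,4}; W {1,2,4,5}->{5} => REVISION
Total revisions = 1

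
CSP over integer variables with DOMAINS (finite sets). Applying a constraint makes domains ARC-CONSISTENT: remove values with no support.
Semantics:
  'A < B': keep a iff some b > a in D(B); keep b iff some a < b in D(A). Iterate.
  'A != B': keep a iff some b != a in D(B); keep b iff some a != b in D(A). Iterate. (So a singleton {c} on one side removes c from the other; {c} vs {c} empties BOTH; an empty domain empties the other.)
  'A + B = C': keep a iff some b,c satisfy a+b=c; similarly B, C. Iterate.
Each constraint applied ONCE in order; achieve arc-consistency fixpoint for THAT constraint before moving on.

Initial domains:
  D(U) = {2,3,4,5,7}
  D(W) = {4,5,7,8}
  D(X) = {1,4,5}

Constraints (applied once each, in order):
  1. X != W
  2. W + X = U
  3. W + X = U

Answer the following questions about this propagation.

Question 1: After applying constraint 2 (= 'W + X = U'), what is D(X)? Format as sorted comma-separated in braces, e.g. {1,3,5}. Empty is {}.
Constraint 1 (X != W) on D(X)={1,4,5} D(W)={4,5,7,8}: no change
Constraint 2 (W + X = U) on D(W)={4,5,7,8} D(X)={1,4,5} D(U)={2,3,4,5,7}: W {4,5,7,8}->{4}; X {1,4,5}->{1}; U {2,3,4,5,7}->{5}
So after constraint 2: D(X) = {1}

Answer: {1}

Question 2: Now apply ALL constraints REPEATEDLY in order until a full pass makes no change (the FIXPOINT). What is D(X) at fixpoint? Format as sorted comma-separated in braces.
pass 0 (initial): D(X)={1,4,5}
pass 1: U {2,3,4,5,7}->{5}; W {4,5,7,8}->{4}; X {1,4,5}->{1}
pass 2: no change
Fixpoint after 2 passes: D(X) = {1}

Answer: {1}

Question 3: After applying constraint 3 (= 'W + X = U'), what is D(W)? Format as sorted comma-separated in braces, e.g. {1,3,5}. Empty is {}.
Constraint 1 (X != W) on D(X)={1,4,5} D(W)={4,5,7,8}: no change
Constraint 2 (W + X = U) on D(W)={4,5,7,8} D(X)={1,4,5} D(U)={2,3,4,5,7}: W {4,5,7,8}->{4}; X {1,4,5}->{1}; U {2,3,4,5,7}->{5}
Constraint 3 (W + X = U) on D(W)={4} D(X)={1} D(U)={5}: no change
So after constraint 3: D(W) = {4}

Answer: {4}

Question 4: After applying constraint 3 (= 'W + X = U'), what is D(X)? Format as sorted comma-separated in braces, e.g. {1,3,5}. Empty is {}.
Constraint 1 (X != W) on D(X)={1,4,5} D(W)={4,5,7,8}: no change
Constraint 2 (W + X = U) on D(W)={4,5,7,8} D(X)={1,4,5} D(U)={2,3,4,5,7}: W {4,5,7,8}->{4}; X {1,4,5}->{1}; U {2,3,4,5,7}->{5}
Constraint 3 (W + X = U) on D(W)={4} D(X)={1} D(U)={5}: no change
So after constraint 3: D(X) = {1}

Answer: {1}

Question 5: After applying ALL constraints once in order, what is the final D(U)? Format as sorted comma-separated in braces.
Answer: {5}

Derivation:
Constraint 1 (X != W) on D(X)={1,4,5} D(W)={4,5,7,8}: no change
Constraint 2 (W + X = U) on D(W)={4,5,7,8} D(X)={1,4,5} D(U)={2,3,4,5,7}: W {4,5,7,8}->{4}; X {1,4,5}->{1}; U {2,3,4,5,7}->{5}
Constraint 3 (W + X = U) on D(W)={4} D(X)={1} D(U)={5}: no change
So after all 3 constraints: D(U) = {5}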